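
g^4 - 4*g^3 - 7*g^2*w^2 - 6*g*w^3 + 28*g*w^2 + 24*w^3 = (g - 4)*(g - 3*w)*(g + w)*(g + 2*w)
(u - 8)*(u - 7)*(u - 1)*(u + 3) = u^4 - 13*u^3 + 23*u^2 + 157*u - 168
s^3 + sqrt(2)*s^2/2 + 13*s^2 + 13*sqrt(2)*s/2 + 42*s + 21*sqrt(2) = (s + 6)*(s + 7)*(s + sqrt(2)/2)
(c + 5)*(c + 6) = c^2 + 11*c + 30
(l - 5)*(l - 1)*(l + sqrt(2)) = l^3 - 6*l^2 + sqrt(2)*l^2 - 6*sqrt(2)*l + 5*l + 5*sqrt(2)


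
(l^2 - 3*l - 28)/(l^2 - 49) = (l + 4)/(l + 7)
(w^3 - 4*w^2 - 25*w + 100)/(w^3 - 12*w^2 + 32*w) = (w^2 - 25)/(w*(w - 8))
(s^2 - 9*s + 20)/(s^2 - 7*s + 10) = (s - 4)/(s - 2)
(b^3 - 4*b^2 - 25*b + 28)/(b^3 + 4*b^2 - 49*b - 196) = (b - 1)/(b + 7)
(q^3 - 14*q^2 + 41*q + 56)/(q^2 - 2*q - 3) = (q^2 - 15*q + 56)/(q - 3)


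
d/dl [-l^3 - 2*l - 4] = -3*l^2 - 2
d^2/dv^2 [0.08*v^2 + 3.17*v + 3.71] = 0.160000000000000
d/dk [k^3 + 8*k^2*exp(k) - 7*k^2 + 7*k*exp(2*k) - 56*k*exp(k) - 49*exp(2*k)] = 8*k^2*exp(k) + 3*k^2 + 14*k*exp(2*k) - 40*k*exp(k) - 14*k - 91*exp(2*k) - 56*exp(k)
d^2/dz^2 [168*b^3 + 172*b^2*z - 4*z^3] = -24*z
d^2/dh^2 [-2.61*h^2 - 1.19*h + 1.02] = -5.22000000000000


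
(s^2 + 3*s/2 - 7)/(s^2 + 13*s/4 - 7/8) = 4*(s - 2)/(4*s - 1)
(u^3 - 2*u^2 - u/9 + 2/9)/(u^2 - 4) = (u^2 - 1/9)/(u + 2)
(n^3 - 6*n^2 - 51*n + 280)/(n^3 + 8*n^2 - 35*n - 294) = (n^2 - 13*n + 40)/(n^2 + n - 42)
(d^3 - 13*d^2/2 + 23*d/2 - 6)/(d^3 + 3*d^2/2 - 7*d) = (2*d^3 - 13*d^2 + 23*d - 12)/(d*(2*d^2 + 3*d - 14))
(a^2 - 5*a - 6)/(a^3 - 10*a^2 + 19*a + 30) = 1/(a - 5)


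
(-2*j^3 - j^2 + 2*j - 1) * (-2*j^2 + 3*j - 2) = 4*j^5 - 4*j^4 - 3*j^3 + 10*j^2 - 7*j + 2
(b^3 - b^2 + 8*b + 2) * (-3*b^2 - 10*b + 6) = -3*b^5 - 7*b^4 - 8*b^3 - 92*b^2 + 28*b + 12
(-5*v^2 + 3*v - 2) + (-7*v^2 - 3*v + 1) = -12*v^2 - 1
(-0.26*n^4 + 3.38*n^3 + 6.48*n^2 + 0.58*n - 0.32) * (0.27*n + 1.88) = -0.0702*n^5 + 0.4238*n^4 + 8.104*n^3 + 12.339*n^2 + 1.004*n - 0.6016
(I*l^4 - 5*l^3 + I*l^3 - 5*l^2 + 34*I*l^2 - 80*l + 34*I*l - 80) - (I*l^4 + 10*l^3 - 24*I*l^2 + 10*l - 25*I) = -15*l^3 + I*l^3 - 5*l^2 + 58*I*l^2 - 90*l + 34*I*l - 80 + 25*I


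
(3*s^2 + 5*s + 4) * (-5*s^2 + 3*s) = -15*s^4 - 16*s^3 - 5*s^2 + 12*s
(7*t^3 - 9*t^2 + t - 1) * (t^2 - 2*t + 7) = 7*t^5 - 23*t^4 + 68*t^3 - 66*t^2 + 9*t - 7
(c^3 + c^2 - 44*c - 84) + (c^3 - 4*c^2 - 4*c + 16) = 2*c^3 - 3*c^2 - 48*c - 68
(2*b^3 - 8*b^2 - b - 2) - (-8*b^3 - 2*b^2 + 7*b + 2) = 10*b^3 - 6*b^2 - 8*b - 4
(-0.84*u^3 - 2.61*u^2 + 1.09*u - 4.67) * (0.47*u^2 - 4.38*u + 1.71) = -0.3948*u^5 + 2.4525*u^4 + 10.5077*u^3 - 11.4322*u^2 + 22.3185*u - 7.9857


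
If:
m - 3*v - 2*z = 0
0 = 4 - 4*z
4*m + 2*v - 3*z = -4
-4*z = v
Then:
No Solution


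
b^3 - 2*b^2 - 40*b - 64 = (b - 8)*(b + 2)*(b + 4)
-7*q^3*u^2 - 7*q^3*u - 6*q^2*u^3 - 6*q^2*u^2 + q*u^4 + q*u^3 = u*(-7*q + u)*(q + u)*(q*u + q)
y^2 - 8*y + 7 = (y - 7)*(y - 1)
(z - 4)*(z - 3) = z^2 - 7*z + 12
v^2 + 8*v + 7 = (v + 1)*(v + 7)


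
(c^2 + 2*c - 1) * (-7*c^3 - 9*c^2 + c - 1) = -7*c^5 - 23*c^4 - 10*c^3 + 10*c^2 - 3*c + 1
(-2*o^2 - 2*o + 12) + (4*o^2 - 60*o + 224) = 2*o^2 - 62*o + 236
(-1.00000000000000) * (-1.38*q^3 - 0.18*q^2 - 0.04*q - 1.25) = 1.38*q^3 + 0.18*q^2 + 0.04*q + 1.25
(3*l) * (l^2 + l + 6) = 3*l^3 + 3*l^2 + 18*l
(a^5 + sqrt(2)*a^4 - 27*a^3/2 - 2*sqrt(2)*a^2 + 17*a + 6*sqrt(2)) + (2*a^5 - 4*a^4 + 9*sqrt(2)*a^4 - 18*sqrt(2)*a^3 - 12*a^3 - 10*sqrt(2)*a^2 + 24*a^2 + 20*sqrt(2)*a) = 3*a^5 - 4*a^4 + 10*sqrt(2)*a^4 - 51*a^3/2 - 18*sqrt(2)*a^3 - 12*sqrt(2)*a^2 + 24*a^2 + 17*a + 20*sqrt(2)*a + 6*sqrt(2)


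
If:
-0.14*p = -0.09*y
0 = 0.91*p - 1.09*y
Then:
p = 0.00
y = 0.00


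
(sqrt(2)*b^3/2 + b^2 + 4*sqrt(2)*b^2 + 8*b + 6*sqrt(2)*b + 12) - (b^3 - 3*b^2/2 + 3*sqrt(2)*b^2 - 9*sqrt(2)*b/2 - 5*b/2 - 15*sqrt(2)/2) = -b^3 + sqrt(2)*b^3/2 + sqrt(2)*b^2 + 5*b^2/2 + 21*b/2 + 21*sqrt(2)*b/2 + 15*sqrt(2)/2 + 12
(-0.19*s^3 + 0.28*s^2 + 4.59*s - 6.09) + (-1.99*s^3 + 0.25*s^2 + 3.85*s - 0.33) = -2.18*s^3 + 0.53*s^2 + 8.44*s - 6.42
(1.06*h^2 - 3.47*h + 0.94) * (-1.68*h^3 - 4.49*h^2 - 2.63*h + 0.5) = -1.7808*h^5 + 1.0702*h^4 + 11.2133*h^3 + 5.4355*h^2 - 4.2072*h + 0.47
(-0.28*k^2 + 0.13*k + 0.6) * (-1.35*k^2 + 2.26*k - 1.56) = 0.378*k^4 - 0.8083*k^3 - 0.0793999999999999*k^2 + 1.1532*k - 0.936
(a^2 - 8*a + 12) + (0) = a^2 - 8*a + 12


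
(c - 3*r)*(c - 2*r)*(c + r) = c^3 - 4*c^2*r + c*r^2 + 6*r^3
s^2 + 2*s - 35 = (s - 5)*(s + 7)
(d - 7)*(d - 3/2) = d^2 - 17*d/2 + 21/2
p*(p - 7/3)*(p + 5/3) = p^3 - 2*p^2/3 - 35*p/9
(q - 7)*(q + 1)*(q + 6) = q^3 - 43*q - 42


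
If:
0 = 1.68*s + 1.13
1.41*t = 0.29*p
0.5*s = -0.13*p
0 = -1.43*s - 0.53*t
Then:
No Solution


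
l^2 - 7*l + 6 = (l - 6)*(l - 1)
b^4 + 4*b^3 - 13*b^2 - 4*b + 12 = (b - 2)*(b - 1)*(b + 1)*(b + 6)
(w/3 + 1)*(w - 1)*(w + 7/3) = w^3/3 + 13*w^2/9 + 5*w/9 - 7/3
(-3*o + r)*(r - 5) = -3*o*r + 15*o + r^2 - 5*r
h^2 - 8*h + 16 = (h - 4)^2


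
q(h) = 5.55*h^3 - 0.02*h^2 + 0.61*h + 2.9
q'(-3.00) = 150.58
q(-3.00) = -148.96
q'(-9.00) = 1349.62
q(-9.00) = -4050.16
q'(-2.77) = 128.47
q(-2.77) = -116.90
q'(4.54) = 343.61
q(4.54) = 524.61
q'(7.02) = 820.85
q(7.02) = 1926.21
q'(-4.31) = 310.07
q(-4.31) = -444.45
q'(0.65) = 7.62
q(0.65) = 4.81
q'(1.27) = 27.41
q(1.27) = 15.01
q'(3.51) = 205.60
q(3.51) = 244.80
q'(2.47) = 102.09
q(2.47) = 87.92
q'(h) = 16.65*h^2 - 0.04*h + 0.61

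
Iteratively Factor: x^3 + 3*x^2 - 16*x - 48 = (x + 4)*(x^2 - x - 12) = (x - 4)*(x + 4)*(x + 3)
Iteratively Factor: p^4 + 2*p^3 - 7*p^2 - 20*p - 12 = (p - 3)*(p^3 + 5*p^2 + 8*p + 4) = (p - 3)*(p + 1)*(p^2 + 4*p + 4) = (p - 3)*(p + 1)*(p + 2)*(p + 2)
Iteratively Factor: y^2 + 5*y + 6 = (y + 2)*(y + 3)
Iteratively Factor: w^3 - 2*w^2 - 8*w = (w + 2)*(w^2 - 4*w) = (w - 4)*(w + 2)*(w)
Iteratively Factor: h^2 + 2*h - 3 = (h + 3)*(h - 1)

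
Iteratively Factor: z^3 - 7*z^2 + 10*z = (z - 5)*(z^2 - 2*z) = z*(z - 5)*(z - 2)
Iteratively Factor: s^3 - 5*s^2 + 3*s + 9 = (s - 3)*(s^2 - 2*s - 3) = (s - 3)^2*(s + 1)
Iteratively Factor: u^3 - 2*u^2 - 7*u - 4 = (u + 1)*(u^2 - 3*u - 4) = (u - 4)*(u + 1)*(u + 1)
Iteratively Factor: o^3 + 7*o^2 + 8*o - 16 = (o + 4)*(o^2 + 3*o - 4) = (o - 1)*(o + 4)*(o + 4)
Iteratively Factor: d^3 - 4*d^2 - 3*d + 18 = (d - 3)*(d^2 - d - 6) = (d - 3)^2*(d + 2)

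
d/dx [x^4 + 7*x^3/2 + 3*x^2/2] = x*(8*x^2 + 21*x + 6)/2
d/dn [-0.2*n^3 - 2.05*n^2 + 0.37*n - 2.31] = -0.6*n^2 - 4.1*n + 0.37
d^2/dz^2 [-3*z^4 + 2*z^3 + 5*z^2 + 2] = -36*z^2 + 12*z + 10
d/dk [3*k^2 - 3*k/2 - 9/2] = 6*k - 3/2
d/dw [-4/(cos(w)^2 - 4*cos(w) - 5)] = 8*(2 - cos(w))*sin(w)/(sin(w)^2 + 4*cos(w) + 4)^2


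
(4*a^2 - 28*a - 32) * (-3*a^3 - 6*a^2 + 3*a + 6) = -12*a^5 + 60*a^4 + 276*a^3 + 132*a^2 - 264*a - 192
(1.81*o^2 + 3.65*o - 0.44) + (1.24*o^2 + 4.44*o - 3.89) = 3.05*o^2 + 8.09*o - 4.33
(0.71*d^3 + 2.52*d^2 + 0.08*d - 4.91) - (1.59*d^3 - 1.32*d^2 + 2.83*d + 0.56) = -0.88*d^3 + 3.84*d^2 - 2.75*d - 5.47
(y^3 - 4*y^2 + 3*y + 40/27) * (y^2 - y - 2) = y^5 - 5*y^4 + 5*y^3 + 175*y^2/27 - 202*y/27 - 80/27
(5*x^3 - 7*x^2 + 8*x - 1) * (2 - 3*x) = -15*x^4 + 31*x^3 - 38*x^2 + 19*x - 2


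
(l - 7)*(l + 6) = l^2 - l - 42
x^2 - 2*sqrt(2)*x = x*(x - 2*sqrt(2))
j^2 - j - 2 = (j - 2)*(j + 1)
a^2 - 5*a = a*(a - 5)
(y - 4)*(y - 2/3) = y^2 - 14*y/3 + 8/3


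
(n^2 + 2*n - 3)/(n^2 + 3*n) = (n - 1)/n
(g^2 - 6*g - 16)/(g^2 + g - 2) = (g - 8)/(g - 1)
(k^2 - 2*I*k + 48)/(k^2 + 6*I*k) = (k - 8*I)/k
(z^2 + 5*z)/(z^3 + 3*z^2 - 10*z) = 1/(z - 2)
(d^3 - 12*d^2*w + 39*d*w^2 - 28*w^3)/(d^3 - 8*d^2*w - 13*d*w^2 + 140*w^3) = (-d^2 + 5*d*w - 4*w^2)/(-d^2 + d*w + 20*w^2)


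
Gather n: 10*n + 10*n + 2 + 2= 20*n + 4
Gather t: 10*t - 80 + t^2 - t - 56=t^2 + 9*t - 136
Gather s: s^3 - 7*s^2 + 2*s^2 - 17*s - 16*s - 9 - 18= s^3 - 5*s^2 - 33*s - 27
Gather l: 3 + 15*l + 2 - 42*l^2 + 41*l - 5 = -42*l^2 + 56*l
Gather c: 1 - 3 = -2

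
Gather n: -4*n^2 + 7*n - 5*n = -4*n^2 + 2*n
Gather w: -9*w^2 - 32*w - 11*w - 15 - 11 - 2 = -9*w^2 - 43*w - 28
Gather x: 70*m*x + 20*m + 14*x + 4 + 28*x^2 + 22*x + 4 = 20*m + 28*x^2 + x*(70*m + 36) + 8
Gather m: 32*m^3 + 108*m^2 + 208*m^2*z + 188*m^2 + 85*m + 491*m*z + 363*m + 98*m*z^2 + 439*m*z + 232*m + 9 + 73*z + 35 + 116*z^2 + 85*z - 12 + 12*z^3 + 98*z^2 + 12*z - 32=32*m^3 + m^2*(208*z + 296) + m*(98*z^2 + 930*z + 680) + 12*z^3 + 214*z^2 + 170*z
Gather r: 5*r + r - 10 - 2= 6*r - 12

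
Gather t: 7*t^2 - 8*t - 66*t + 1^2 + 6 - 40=7*t^2 - 74*t - 33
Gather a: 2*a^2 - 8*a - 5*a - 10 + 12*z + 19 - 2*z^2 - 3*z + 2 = 2*a^2 - 13*a - 2*z^2 + 9*z + 11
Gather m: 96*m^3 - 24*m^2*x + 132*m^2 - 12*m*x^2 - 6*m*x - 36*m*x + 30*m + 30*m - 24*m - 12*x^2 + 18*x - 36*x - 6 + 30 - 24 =96*m^3 + m^2*(132 - 24*x) + m*(-12*x^2 - 42*x + 36) - 12*x^2 - 18*x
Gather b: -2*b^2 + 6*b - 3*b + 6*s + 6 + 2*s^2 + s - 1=-2*b^2 + 3*b + 2*s^2 + 7*s + 5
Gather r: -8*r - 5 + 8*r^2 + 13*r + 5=8*r^2 + 5*r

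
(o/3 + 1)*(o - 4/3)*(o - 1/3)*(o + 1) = o^4/3 + 7*o^3/9 - 29*o^2/27 - 29*o/27 + 4/9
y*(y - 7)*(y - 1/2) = y^3 - 15*y^2/2 + 7*y/2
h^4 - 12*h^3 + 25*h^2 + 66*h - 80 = (h - 8)*(h - 5)*(h - 1)*(h + 2)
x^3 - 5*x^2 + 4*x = x*(x - 4)*(x - 1)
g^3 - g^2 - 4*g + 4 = (g - 2)*(g - 1)*(g + 2)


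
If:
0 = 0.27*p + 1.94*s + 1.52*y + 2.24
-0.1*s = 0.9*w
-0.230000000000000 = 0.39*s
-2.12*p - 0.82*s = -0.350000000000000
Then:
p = 0.39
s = -0.59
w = 0.07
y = -0.79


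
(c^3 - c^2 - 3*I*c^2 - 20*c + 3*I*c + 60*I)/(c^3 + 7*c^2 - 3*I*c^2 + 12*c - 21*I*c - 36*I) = (c - 5)/(c + 3)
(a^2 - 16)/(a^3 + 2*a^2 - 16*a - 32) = 1/(a + 2)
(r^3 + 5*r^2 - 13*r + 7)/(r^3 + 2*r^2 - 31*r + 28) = (r - 1)/(r - 4)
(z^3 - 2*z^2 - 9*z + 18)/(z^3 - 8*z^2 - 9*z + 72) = (z - 2)/(z - 8)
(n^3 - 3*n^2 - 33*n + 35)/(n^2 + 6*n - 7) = (n^2 - 2*n - 35)/(n + 7)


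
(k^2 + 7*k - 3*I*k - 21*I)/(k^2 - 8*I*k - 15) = (k + 7)/(k - 5*I)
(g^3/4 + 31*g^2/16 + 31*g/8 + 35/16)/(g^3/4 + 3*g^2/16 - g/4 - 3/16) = (4*g^2 + 27*g + 35)/(4*g^2 - g - 3)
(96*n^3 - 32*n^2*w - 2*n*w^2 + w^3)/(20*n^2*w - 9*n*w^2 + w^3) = (-24*n^2 + 2*n*w + w^2)/(w*(-5*n + w))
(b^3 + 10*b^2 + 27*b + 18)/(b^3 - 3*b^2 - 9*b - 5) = (b^2 + 9*b + 18)/(b^2 - 4*b - 5)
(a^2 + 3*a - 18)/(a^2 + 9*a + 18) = (a - 3)/(a + 3)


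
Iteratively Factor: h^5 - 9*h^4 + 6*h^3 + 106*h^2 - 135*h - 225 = (h + 3)*(h^4 - 12*h^3 + 42*h^2 - 20*h - 75) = (h - 5)*(h + 3)*(h^3 - 7*h^2 + 7*h + 15) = (h - 5)*(h + 1)*(h + 3)*(h^2 - 8*h + 15) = (h - 5)^2*(h + 1)*(h + 3)*(h - 3)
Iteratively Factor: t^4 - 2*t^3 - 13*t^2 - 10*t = (t)*(t^3 - 2*t^2 - 13*t - 10) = t*(t - 5)*(t^2 + 3*t + 2) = t*(t - 5)*(t + 2)*(t + 1)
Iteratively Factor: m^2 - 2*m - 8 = (m - 4)*(m + 2)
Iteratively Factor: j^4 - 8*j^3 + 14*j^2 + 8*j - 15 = (j + 1)*(j^3 - 9*j^2 + 23*j - 15) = (j - 3)*(j + 1)*(j^2 - 6*j + 5) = (j - 3)*(j - 1)*(j + 1)*(j - 5)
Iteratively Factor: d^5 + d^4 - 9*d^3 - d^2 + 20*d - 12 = (d - 1)*(d^4 + 2*d^3 - 7*d^2 - 8*d + 12) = (d - 1)^2*(d^3 + 3*d^2 - 4*d - 12) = (d - 2)*(d - 1)^2*(d^2 + 5*d + 6) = (d - 2)*(d - 1)^2*(d + 2)*(d + 3)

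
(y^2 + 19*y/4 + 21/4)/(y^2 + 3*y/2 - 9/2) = (4*y + 7)/(2*(2*y - 3))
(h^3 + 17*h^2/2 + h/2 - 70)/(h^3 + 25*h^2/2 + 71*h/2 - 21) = (2*h^2 + 3*h - 20)/(2*h^2 + 11*h - 6)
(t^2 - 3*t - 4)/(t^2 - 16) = (t + 1)/(t + 4)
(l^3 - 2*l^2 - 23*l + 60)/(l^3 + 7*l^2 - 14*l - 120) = (l - 3)/(l + 6)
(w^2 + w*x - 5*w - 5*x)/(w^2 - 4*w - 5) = (w + x)/(w + 1)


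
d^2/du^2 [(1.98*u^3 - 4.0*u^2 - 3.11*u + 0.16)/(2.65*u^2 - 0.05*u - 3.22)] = (-10.93937*u^3 - 196.13772*u^2 - 36.176388*u - 79.21442)/(18.609625*u^6 - 1.053375*u^5 - 67.817475*u^4 + 2.559775*u^3 + 82.40463*u^2 - 1.55526*u - 33.386248)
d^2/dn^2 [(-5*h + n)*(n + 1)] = 2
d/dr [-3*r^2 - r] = -6*r - 1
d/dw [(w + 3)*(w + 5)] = 2*w + 8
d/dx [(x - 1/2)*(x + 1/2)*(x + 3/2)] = 3*x^2 + 3*x - 1/4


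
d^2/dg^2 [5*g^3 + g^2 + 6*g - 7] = 30*g + 2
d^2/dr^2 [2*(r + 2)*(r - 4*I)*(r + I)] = 12*r + 8 - 12*I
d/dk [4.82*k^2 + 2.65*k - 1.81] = 9.64*k + 2.65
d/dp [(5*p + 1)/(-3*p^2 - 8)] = (15*p^2 + 6*p - 40)/(9*p^4 + 48*p^2 + 64)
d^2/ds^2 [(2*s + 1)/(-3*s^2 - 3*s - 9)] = 2*(2*s + 1)*(3*s^2 + 3*s - (2*s + 1)^2 + 9)/(3*(s^2 + s + 3)^3)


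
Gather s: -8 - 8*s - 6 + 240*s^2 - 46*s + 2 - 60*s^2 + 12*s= 180*s^2 - 42*s - 12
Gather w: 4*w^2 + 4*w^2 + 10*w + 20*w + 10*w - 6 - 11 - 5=8*w^2 + 40*w - 22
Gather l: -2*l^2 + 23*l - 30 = -2*l^2 + 23*l - 30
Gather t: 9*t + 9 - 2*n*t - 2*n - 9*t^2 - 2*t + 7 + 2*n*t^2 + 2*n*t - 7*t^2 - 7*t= -2*n + t^2*(2*n - 16) + 16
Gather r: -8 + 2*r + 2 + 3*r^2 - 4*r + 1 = 3*r^2 - 2*r - 5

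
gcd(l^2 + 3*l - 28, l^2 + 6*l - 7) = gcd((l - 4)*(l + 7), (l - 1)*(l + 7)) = l + 7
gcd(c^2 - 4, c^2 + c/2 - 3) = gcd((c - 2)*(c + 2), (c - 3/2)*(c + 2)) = c + 2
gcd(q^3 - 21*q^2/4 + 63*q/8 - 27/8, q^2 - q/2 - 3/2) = q - 3/2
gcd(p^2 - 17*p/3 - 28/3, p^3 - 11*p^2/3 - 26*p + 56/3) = p - 7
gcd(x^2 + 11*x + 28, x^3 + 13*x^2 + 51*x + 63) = x + 7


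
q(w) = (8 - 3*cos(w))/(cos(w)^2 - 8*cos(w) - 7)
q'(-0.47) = 0.19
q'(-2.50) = 22968.35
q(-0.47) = -0.40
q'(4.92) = 1.08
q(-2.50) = 204.07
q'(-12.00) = -0.23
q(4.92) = -0.86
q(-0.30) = -0.37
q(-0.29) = -0.37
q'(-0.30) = 0.11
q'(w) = (8 - 3*cos(w))*(2*sin(w)*cos(w) - 8*sin(w))/(cos(w)^2 - 8*cos(w) - 7)^2 + 3*sin(w)/(cos(w)^2 - 8*cos(w) - 7) = (-3*cos(w)^2 + 16*cos(w) - 85)*sin(w)/(sin(w)^2 + 8*cos(w) + 6)^2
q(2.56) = 27.44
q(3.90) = -15.29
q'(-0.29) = 0.11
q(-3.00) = 5.77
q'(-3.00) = 4.06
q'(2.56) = -376.40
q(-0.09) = -0.36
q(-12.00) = -0.42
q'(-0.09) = 0.03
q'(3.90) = 152.46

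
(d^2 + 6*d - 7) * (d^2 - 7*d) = d^4 - d^3 - 49*d^2 + 49*d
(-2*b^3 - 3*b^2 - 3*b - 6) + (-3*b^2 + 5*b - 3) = -2*b^3 - 6*b^2 + 2*b - 9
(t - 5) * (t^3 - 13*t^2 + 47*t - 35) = t^4 - 18*t^3 + 112*t^2 - 270*t + 175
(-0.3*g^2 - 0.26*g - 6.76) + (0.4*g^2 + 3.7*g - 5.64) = 0.1*g^2 + 3.44*g - 12.4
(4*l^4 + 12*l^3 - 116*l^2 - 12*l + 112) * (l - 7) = 4*l^5 - 16*l^4 - 200*l^3 + 800*l^2 + 196*l - 784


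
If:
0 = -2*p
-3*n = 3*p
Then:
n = 0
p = 0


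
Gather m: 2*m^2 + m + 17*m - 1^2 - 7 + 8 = 2*m^2 + 18*m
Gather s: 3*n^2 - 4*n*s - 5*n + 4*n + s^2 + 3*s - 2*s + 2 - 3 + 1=3*n^2 - n + s^2 + s*(1 - 4*n)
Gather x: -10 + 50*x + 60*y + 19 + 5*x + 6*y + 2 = 55*x + 66*y + 11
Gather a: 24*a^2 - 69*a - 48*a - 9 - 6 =24*a^2 - 117*a - 15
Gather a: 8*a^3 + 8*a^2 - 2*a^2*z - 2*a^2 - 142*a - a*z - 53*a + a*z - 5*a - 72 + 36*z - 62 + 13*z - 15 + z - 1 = 8*a^3 + a^2*(6 - 2*z) - 200*a + 50*z - 150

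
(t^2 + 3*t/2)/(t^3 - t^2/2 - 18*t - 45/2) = t/(t^2 - 2*t - 15)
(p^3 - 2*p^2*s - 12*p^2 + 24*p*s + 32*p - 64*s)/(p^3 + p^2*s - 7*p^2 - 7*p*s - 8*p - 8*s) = (p^2 - 2*p*s - 4*p + 8*s)/(p^2 + p*s + p + s)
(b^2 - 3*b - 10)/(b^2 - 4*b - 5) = (b + 2)/(b + 1)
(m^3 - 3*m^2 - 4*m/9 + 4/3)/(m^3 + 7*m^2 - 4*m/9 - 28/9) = (m - 3)/(m + 7)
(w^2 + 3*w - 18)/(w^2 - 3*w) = (w + 6)/w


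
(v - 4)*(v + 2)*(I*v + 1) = I*v^3 + v^2 - 2*I*v^2 - 2*v - 8*I*v - 8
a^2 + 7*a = a*(a + 7)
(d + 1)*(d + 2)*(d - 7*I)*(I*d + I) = I*d^4 + 7*d^3 + 4*I*d^3 + 28*d^2 + 5*I*d^2 + 35*d + 2*I*d + 14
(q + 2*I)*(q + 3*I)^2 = q^3 + 8*I*q^2 - 21*q - 18*I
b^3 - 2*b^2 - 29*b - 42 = (b - 7)*(b + 2)*(b + 3)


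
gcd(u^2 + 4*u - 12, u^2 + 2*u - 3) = 1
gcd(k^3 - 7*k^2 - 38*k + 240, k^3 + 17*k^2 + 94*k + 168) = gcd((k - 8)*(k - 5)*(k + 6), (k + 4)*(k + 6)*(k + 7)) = k + 6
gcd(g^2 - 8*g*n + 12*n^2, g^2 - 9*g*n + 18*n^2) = g - 6*n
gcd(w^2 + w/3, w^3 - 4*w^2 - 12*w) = w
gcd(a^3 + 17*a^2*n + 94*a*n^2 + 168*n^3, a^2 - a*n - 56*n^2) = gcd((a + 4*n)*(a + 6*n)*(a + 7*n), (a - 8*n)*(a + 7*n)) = a + 7*n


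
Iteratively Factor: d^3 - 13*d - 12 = (d - 4)*(d^2 + 4*d + 3) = (d - 4)*(d + 1)*(d + 3)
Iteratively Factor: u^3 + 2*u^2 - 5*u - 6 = (u + 1)*(u^2 + u - 6) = (u - 2)*(u + 1)*(u + 3)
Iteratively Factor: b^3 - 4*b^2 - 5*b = (b)*(b^2 - 4*b - 5) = b*(b - 5)*(b + 1)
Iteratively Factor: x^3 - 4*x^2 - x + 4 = (x - 4)*(x^2 - 1) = (x - 4)*(x - 1)*(x + 1)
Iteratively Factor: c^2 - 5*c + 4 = (c - 4)*(c - 1)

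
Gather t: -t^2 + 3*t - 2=-t^2 + 3*t - 2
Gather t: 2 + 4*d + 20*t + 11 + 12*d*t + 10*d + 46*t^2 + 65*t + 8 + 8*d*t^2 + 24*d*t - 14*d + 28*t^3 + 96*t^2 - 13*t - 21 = 28*t^3 + t^2*(8*d + 142) + t*(36*d + 72)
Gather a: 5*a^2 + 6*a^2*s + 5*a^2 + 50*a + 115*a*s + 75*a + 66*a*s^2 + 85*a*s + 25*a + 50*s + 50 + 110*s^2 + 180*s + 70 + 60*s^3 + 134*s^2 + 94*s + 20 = a^2*(6*s + 10) + a*(66*s^2 + 200*s + 150) + 60*s^3 + 244*s^2 + 324*s + 140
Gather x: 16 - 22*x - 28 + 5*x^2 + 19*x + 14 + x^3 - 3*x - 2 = x^3 + 5*x^2 - 6*x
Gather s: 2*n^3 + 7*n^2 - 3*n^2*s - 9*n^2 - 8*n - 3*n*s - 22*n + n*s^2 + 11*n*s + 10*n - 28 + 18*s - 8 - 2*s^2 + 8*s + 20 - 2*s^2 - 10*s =2*n^3 - 2*n^2 - 20*n + s^2*(n - 4) + s*(-3*n^2 + 8*n + 16) - 16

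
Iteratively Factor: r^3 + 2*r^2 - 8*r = (r + 4)*(r^2 - 2*r) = (r - 2)*(r + 4)*(r)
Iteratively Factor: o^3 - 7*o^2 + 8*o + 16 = (o - 4)*(o^2 - 3*o - 4) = (o - 4)^2*(o + 1)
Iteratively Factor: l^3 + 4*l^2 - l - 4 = (l + 4)*(l^2 - 1) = (l + 1)*(l + 4)*(l - 1)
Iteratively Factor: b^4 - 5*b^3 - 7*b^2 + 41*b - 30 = (b - 1)*(b^3 - 4*b^2 - 11*b + 30) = (b - 2)*(b - 1)*(b^2 - 2*b - 15) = (b - 2)*(b - 1)*(b + 3)*(b - 5)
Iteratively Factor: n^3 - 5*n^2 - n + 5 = (n - 1)*(n^2 - 4*n - 5) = (n - 1)*(n + 1)*(n - 5)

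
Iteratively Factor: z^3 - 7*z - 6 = (z - 3)*(z^2 + 3*z + 2) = (z - 3)*(z + 1)*(z + 2)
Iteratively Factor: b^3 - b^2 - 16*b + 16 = (b + 4)*(b^2 - 5*b + 4) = (b - 1)*(b + 4)*(b - 4)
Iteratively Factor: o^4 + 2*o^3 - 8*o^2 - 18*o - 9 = (o + 3)*(o^3 - o^2 - 5*o - 3) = (o + 1)*(o + 3)*(o^2 - 2*o - 3) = (o + 1)^2*(o + 3)*(o - 3)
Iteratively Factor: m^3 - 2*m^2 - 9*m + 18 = (m - 2)*(m^2 - 9) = (m - 2)*(m + 3)*(m - 3)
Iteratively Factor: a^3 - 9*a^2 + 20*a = (a)*(a^2 - 9*a + 20) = a*(a - 5)*(a - 4)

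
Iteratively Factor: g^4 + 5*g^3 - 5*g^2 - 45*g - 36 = (g + 1)*(g^3 + 4*g^2 - 9*g - 36) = (g + 1)*(g + 3)*(g^2 + g - 12) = (g + 1)*(g + 3)*(g + 4)*(g - 3)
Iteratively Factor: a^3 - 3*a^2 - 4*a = (a - 4)*(a^2 + a) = (a - 4)*(a + 1)*(a)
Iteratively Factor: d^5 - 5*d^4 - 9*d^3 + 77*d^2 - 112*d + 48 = (d - 1)*(d^4 - 4*d^3 - 13*d^2 + 64*d - 48) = (d - 1)^2*(d^3 - 3*d^2 - 16*d + 48) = (d - 1)^2*(d + 4)*(d^2 - 7*d + 12) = (d - 4)*(d - 1)^2*(d + 4)*(d - 3)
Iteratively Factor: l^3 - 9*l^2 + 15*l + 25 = (l - 5)*(l^2 - 4*l - 5) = (l - 5)^2*(l + 1)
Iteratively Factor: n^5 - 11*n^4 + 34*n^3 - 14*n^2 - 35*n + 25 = (n + 1)*(n^4 - 12*n^3 + 46*n^2 - 60*n + 25) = (n - 1)*(n + 1)*(n^3 - 11*n^2 + 35*n - 25) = (n - 5)*(n - 1)*(n + 1)*(n^2 - 6*n + 5) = (n - 5)*(n - 1)^2*(n + 1)*(n - 5)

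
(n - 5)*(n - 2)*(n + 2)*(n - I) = n^4 - 5*n^3 - I*n^3 - 4*n^2 + 5*I*n^2 + 20*n + 4*I*n - 20*I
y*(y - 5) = y^2 - 5*y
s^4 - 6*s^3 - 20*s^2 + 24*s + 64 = (s - 8)*(s - 2)*(s + 2)^2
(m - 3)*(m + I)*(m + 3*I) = m^3 - 3*m^2 + 4*I*m^2 - 3*m - 12*I*m + 9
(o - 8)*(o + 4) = o^2 - 4*o - 32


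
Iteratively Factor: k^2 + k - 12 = (k + 4)*(k - 3)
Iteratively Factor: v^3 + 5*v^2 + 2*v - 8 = (v + 2)*(v^2 + 3*v - 4) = (v - 1)*(v + 2)*(v + 4)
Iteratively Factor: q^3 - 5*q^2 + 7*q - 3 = (q - 1)*(q^2 - 4*q + 3) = (q - 3)*(q - 1)*(q - 1)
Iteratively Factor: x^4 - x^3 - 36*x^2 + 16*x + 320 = (x + 4)*(x^3 - 5*x^2 - 16*x + 80) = (x + 4)^2*(x^2 - 9*x + 20) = (x - 5)*(x + 4)^2*(x - 4)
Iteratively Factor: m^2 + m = (m + 1)*(m)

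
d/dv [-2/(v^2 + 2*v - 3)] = 4*(v + 1)/(v^2 + 2*v - 3)^2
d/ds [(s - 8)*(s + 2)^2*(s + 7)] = 4*s^3 + 9*s^2 - 112*s - 228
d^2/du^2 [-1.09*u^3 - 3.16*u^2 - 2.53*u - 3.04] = -6.54*u - 6.32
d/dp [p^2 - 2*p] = 2*p - 2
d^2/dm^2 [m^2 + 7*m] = 2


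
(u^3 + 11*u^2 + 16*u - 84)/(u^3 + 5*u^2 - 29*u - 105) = (u^2 + 4*u - 12)/(u^2 - 2*u - 15)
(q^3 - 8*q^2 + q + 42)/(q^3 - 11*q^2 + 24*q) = (q^2 - 5*q - 14)/(q*(q - 8))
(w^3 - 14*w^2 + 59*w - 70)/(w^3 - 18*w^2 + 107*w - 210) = (w - 2)/(w - 6)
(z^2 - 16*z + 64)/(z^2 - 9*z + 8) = (z - 8)/(z - 1)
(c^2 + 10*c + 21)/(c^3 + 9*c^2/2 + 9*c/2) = 2*(c + 7)/(c*(2*c + 3))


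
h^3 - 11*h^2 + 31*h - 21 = (h - 7)*(h - 3)*(h - 1)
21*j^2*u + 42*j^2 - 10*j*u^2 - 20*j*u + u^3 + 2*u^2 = (-7*j + u)*(-3*j + u)*(u + 2)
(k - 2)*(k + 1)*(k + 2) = k^3 + k^2 - 4*k - 4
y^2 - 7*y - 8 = (y - 8)*(y + 1)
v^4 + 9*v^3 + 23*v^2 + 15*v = v*(v + 1)*(v + 3)*(v + 5)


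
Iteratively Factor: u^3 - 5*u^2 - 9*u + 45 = (u - 3)*(u^2 - 2*u - 15) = (u - 3)*(u + 3)*(u - 5)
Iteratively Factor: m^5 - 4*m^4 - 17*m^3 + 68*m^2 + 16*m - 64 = (m + 4)*(m^4 - 8*m^3 + 15*m^2 + 8*m - 16) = (m + 1)*(m + 4)*(m^3 - 9*m^2 + 24*m - 16) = (m - 4)*(m + 1)*(m + 4)*(m^2 - 5*m + 4) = (m - 4)*(m - 1)*(m + 1)*(m + 4)*(m - 4)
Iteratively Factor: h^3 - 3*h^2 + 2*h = (h - 2)*(h^2 - h) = (h - 2)*(h - 1)*(h)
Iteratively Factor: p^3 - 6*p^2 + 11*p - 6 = (p - 1)*(p^2 - 5*p + 6) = (p - 3)*(p - 1)*(p - 2)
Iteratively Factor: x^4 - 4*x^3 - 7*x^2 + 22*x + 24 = (x + 1)*(x^3 - 5*x^2 - 2*x + 24) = (x - 3)*(x + 1)*(x^2 - 2*x - 8) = (x - 4)*(x - 3)*(x + 1)*(x + 2)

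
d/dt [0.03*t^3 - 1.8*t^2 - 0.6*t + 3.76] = 0.09*t^2 - 3.6*t - 0.6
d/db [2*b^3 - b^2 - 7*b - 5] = 6*b^2 - 2*b - 7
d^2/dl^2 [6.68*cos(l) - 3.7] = -6.68*cos(l)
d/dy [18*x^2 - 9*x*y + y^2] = -9*x + 2*y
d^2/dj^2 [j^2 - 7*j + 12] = 2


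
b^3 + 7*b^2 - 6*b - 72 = (b - 3)*(b + 4)*(b + 6)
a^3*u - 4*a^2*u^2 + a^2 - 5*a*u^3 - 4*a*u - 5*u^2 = (a - 5*u)*(a + u)*(a*u + 1)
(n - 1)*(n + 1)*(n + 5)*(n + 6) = n^4 + 11*n^3 + 29*n^2 - 11*n - 30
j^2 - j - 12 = (j - 4)*(j + 3)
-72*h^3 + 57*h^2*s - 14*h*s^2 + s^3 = (-8*h + s)*(-3*h + s)^2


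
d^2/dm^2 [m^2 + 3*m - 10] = 2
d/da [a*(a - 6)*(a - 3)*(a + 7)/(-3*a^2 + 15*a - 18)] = (-2*a^3 + 5*a^2 + 4*a - 84)/(3*(a^2 - 4*a + 4))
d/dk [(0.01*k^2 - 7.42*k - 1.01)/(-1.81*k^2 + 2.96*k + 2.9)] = (-13.4006*k^2 - 3.5982*k - 18.5284)/(3.2761*k^4 - 10.7152*k^3 - 1.7364*k^2 + 17.168*k + 8.41)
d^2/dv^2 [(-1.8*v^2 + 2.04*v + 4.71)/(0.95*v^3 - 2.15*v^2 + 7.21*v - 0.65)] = (-3.249*v^6 + 11.0466*v^5 + 99.9837000000001*v^4 - 234.37536*v^3 + 354.40812*v^2 - 437.72724*v + 494.125692)/(0.857375*v^9 - 5.821125*v^8 + 32.6952*v^7 - 100.0568*v^6 + 256.10511*v^5 - 371.02437*v^4 + 436.465336*v^3 - 104.09412*v^2 + 9.138675*v - 0.274625)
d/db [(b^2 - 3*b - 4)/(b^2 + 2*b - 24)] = 5/(b^2 + 12*b + 36)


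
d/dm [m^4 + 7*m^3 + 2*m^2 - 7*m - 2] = 4*m^3 + 21*m^2 + 4*m - 7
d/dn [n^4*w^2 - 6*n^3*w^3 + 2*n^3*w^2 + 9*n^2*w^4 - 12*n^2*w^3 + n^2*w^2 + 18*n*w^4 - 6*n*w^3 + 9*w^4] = 2*w^2*(2*n^3 - 9*n^2*w + 3*n^2 + 9*n*w^2 - 12*n*w + n + 9*w^2 - 3*w)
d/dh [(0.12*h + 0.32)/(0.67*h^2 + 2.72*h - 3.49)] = (0.0804*h^2 + 0.3264*h - (0.12*h + 0.32)*(1.34*h + 2.72) - 0.4188)/(0.67*h^2 + 2.72*h - 3.49)^2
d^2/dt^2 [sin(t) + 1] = -sin(t)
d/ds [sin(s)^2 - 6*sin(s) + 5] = 2*(sin(s) - 3)*cos(s)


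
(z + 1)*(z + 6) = z^2 + 7*z + 6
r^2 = r^2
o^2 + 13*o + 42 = (o + 6)*(o + 7)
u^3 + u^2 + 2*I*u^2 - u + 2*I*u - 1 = (u + 1)*(u + I)^2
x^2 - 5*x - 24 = (x - 8)*(x + 3)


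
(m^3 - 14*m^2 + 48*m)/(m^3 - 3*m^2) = (m^2 - 14*m + 48)/(m*(m - 3))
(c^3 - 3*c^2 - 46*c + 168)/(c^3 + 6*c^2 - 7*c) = (c^2 - 10*c + 24)/(c*(c - 1))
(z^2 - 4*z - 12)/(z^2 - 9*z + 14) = (z^2 - 4*z - 12)/(z^2 - 9*z + 14)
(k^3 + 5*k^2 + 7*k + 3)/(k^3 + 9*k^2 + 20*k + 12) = (k^2 + 4*k + 3)/(k^2 + 8*k + 12)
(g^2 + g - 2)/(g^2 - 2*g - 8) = (g - 1)/(g - 4)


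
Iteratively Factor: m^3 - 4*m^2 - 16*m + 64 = (m - 4)*(m^2 - 16) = (m - 4)^2*(m + 4)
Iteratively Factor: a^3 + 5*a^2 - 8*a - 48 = (a + 4)*(a^2 + a - 12) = (a - 3)*(a + 4)*(a + 4)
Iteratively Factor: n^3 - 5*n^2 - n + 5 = (n - 5)*(n^2 - 1) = (n - 5)*(n - 1)*(n + 1)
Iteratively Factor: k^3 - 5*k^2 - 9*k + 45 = (k + 3)*(k^2 - 8*k + 15) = (k - 5)*(k + 3)*(k - 3)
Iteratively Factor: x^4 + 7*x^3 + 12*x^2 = (x + 3)*(x^3 + 4*x^2) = x*(x + 3)*(x^2 + 4*x) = x^2*(x + 3)*(x + 4)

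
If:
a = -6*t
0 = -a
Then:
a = 0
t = 0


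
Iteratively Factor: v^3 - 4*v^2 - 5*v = (v)*(v^2 - 4*v - 5) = v*(v + 1)*(v - 5)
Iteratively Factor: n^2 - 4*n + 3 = (n - 3)*(n - 1)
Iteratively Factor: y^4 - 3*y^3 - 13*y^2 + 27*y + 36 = (y + 1)*(y^3 - 4*y^2 - 9*y + 36) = (y - 3)*(y + 1)*(y^2 - y - 12) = (y - 3)*(y + 1)*(y + 3)*(y - 4)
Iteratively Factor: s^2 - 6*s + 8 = (s - 2)*(s - 4)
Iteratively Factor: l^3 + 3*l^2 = (l)*(l^2 + 3*l) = l*(l + 3)*(l)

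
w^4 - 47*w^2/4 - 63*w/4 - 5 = (w - 4)*(w + 1/2)*(w + 1)*(w + 5/2)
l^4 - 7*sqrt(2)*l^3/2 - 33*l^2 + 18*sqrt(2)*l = l*(l - 6*sqrt(2))*(l - sqrt(2)/2)*(l + 3*sqrt(2))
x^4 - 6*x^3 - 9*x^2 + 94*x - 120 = (x - 5)*(x - 3)*(x - 2)*(x + 4)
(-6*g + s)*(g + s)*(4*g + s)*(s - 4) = -24*g^3*s + 96*g^3 - 26*g^2*s^2 + 104*g^2*s - g*s^3 + 4*g*s^2 + s^4 - 4*s^3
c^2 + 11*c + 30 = (c + 5)*(c + 6)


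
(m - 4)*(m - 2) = m^2 - 6*m + 8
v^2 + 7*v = v*(v + 7)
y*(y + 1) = y^2 + y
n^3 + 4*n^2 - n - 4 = (n - 1)*(n + 1)*(n + 4)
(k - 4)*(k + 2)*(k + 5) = k^3 + 3*k^2 - 18*k - 40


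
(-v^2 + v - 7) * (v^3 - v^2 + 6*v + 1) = -v^5 + 2*v^4 - 14*v^3 + 12*v^2 - 41*v - 7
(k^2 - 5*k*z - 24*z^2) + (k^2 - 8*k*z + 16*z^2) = 2*k^2 - 13*k*z - 8*z^2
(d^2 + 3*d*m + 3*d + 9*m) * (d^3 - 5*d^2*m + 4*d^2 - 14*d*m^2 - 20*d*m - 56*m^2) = d^5 - 2*d^4*m + 7*d^4 - 29*d^3*m^2 - 14*d^3*m + 12*d^3 - 42*d^2*m^3 - 203*d^2*m^2 - 24*d^2*m - 294*d*m^3 - 348*d*m^2 - 504*m^3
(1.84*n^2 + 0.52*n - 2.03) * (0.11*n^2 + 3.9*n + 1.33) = 0.2024*n^4 + 7.2332*n^3 + 4.2519*n^2 - 7.2254*n - 2.6999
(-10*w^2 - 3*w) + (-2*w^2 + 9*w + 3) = -12*w^2 + 6*w + 3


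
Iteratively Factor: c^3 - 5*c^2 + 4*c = (c - 4)*(c^2 - c) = c*(c - 4)*(c - 1)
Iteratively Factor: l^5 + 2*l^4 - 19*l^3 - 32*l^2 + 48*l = (l - 1)*(l^4 + 3*l^3 - 16*l^2 - 48*l) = (l - 1)*(l + 4)*(l^3 - l^2 - 12*l) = (l - 4)*(l - 1)*(l + 4)*(l^2 + 3*l) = (l - 4)*(l - 1)*(l + 3)*(l + 4)*(l)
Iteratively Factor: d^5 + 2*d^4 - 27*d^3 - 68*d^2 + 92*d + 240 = (d + 3)*(d^4 - d^3 - 24*d^2 + 4*d + 80) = (d - 2)*(d + 3)*(d^3 + d^2 - 22*d - 40) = (d - 2)*(d + 3)*(d + 4)*(d^2 - 3*d - 10) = (d - 2)*(d + 2)*(d + 3)*(d + 4)*(d - 5)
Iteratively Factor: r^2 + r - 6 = (r + 3)*(r - 2)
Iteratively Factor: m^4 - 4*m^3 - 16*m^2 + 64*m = (m)*(m^3 - 4*m^2 - 16*m + 64) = m*(m - 4)*(m^2 - 16) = m*(m - 4)*(m + 4)*(m - 4)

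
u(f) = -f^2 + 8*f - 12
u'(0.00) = 8.00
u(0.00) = -12.00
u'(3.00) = 2.00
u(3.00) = 3.00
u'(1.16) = 5.68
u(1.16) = -4.07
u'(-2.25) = 12.50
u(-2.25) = -35.06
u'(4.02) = -0.04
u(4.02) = 4.00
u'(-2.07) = 12.14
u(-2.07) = -32.84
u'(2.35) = 3.30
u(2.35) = 1.28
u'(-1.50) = 11.00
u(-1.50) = -26.25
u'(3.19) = 1.62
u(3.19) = 3.34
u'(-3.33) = 14.66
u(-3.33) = -49.73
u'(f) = 8 - 2*f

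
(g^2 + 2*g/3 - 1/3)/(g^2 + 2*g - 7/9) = 3*(g + 1)/(3*g + 7)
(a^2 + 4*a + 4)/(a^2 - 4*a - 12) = (a + 2)/(a - 6)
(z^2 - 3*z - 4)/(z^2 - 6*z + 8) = (z + 1)/(z - 2)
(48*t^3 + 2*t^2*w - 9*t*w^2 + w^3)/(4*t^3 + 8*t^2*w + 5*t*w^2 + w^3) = (24*t^2 - 11*t*w + w^2)/(2*t^2 + 3*t*w + w^2)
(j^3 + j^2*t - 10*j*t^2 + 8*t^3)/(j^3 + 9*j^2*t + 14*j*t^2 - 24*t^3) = (j - 2*t)/(j + 6*t)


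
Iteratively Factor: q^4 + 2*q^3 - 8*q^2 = (q)*(q^3 + 2*q^2 - 8*q) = q*(q + 4)*(q^2 - 2*q) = q*(q - 2)*(q + 4)*(q)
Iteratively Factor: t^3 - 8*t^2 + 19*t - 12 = (t - 3)*(t^2 - 5*t + 4) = (t - 4)*(t - 3)*(t - 1)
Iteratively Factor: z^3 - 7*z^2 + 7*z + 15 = (z - 3)*(z^2 - 4*z - 5) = (z - 3)*(z + 1)*(z - 5)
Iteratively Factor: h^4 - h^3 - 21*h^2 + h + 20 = (h + 1)*(h^3 - 2*h^2 - 19*h + 20) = (h + 1)*(h + 4)*(h^2 - 6*h + 5) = (h - 1)*(h + 1)*(h + 4)*(h - 5)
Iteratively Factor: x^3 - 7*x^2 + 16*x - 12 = (x - 2)*(x^2 - 5*x + 6) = (x - 3)*(x - 2)*(x - 2)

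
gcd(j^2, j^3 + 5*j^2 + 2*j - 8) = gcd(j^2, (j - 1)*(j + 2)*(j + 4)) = 1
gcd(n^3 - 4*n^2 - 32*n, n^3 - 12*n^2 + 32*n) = n^2 - 8*n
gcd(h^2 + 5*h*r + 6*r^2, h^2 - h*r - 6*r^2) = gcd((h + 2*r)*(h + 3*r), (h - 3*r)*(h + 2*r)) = h + 2*r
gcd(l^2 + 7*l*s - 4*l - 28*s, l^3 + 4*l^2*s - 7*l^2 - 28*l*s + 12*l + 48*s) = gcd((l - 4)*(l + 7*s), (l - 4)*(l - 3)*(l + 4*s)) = l - 4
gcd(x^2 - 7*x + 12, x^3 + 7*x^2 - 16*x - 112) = x - 4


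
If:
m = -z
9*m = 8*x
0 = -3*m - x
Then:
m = 0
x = 0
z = 0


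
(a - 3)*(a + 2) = a^2 - a - 6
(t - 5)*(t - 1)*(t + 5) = t^3 - t^2 - 25*t + 25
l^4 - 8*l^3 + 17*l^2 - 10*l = l*(l - 5)*(l - 2)*(l - 1)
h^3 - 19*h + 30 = (h - 3)*(h - 2)*(h + 5)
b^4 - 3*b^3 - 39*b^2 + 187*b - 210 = (b - 5)*(b - 3)*(b - 2)*(b + 7)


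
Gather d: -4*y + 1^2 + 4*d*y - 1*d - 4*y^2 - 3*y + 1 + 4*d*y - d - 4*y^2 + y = d*(8*y - 2) - 8*y^2 - 6*y + 2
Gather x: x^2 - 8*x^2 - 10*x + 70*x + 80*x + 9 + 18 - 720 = -7*x^2 + 140*x - 693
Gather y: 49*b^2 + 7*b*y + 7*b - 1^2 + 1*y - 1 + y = 49*b^2 + 7*b + y*(7*b + 2) - 2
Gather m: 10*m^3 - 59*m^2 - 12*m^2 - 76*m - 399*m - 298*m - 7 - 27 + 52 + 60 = 10*m^3 - 71*m^2 - 773*m + 78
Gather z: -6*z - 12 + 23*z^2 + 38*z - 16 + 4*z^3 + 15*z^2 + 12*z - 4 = 4*z^3 + 38*z^2 + 44*z - 32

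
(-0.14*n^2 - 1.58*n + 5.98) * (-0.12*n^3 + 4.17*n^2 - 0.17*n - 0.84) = 0.0168*n^5 - 0.3942*n^4 - 7.2824*n^3 + 25.3228*n^2 + 0.3106*n - 5.0232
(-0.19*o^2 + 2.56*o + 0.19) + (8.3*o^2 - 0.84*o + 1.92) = 8.11*o^2 + 1.72*o + 2.11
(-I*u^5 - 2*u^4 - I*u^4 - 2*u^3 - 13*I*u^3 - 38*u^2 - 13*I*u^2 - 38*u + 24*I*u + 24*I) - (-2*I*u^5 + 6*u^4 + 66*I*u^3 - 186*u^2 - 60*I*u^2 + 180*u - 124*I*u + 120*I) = I*u^5 - 8*u^4 - I*u^4 - 2*u^3 - 79*I*u^3 + 148*u^2 + 47*I*u^2 - 218*u + 148*I*u - 96*I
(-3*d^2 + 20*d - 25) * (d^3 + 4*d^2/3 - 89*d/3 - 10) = -3*d^5 + 16*d^4 + 272*d^3/3 - 1790*d^2/3 + 1625*d/3 + 250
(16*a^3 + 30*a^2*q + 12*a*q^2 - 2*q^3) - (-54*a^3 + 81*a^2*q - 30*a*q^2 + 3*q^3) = 70*a^3 - 51*a^2*q + 42*a*q^2 - 5*q^3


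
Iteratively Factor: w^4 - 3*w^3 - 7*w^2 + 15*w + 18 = (w + 2)*(w^3 - 5*w^2 + 3*w + 9) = (w + 1)*(w + 2)*(w^2 - 6*w + 9) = (w - 3)*(w + 1)*(w + 2)*(w - 3)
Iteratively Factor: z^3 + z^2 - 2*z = (z)*(z^2 + z - 2) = z*(z - 1)*(z + 2)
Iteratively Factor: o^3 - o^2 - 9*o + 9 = (o + 3)*(o^2 - 4*o + 3) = (o - 1)*(o + 3)*(o - 3)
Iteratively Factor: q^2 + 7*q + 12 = (q + 3)*(q + 4)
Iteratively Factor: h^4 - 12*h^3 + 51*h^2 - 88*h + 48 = (h - 4)*(h^3 - 8*h^2 + 19*h - 12) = (h - 4)*(h - 3)*(h^2 - 5*h + 4) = (h - 4)^2*(h - 3)*(h - 1)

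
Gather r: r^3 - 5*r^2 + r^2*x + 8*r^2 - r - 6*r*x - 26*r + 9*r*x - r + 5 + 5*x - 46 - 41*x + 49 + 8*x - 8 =r^3 + r^2*(x + 3) + r*(3*x - 28) - 28*x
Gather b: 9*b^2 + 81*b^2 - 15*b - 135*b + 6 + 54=90*b^2 - 150*b + 60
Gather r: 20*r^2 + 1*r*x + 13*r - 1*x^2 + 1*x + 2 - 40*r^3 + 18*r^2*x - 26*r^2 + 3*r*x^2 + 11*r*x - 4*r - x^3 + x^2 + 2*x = -40*r^3 + r^2*(18*x - 6) + r*(3*x^2 + 12*x + 9) - x^3 + 3*x + 2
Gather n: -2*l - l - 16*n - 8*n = -3*l - 24*n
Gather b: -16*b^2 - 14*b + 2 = -16*b^2 - 14*b + 2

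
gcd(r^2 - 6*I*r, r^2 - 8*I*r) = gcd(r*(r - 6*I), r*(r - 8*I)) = r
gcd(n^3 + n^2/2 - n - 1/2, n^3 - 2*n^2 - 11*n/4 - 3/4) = n + 1/2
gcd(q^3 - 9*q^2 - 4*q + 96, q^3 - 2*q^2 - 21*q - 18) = q + 3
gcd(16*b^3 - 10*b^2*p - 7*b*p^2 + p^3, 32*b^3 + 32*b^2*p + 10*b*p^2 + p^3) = 2*b + p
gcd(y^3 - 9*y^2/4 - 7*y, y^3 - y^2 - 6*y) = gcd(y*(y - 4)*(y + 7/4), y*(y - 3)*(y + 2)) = y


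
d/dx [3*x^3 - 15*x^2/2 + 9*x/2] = 9*x^2 - 15*x + 9/2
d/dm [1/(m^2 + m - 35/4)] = 16*(-2*m - 1)/(4*m^2 + 4*m - 35)^2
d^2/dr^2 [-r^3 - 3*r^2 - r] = -6*r - 6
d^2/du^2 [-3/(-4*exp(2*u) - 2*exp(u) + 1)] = (192*exp(3*u) + 72*exp(2*u) + 60*exp(u) + 6)*exp(u)/(64*exp(6*u) + 96*exp(5*u) - 40*exp(3*u) + 6*exp(u) - 1)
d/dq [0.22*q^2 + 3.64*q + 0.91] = 0.44*q + 3.64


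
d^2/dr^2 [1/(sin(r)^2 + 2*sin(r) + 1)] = 2*(3 - 2*sin(r))/(sin(r) + 1)^3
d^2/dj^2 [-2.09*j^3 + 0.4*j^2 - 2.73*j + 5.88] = 0.8 - 12.54*j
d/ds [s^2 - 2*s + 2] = 2*s - 2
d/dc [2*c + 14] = 2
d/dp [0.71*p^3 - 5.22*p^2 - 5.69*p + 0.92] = 2.13*p^2 - 10.44*p - 5.69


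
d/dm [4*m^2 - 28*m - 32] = 8*m - 28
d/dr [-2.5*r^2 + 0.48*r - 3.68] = 0.48 - 5.0*r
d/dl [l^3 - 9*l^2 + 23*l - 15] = 3*l^2 - 18*l + 23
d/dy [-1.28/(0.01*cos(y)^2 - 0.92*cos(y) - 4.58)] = (1.1776 - 0.0256*cos(y))*sin(y)/(-0.01*cos(y)^2 + 0.92*cos(y) + 4.58)^2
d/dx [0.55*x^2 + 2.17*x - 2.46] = 1.1*x + 2.17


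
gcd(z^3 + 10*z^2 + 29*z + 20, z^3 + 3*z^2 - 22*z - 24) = z + 1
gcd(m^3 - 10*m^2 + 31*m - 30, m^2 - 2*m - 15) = m - 5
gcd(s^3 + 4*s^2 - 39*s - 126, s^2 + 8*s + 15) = s + 3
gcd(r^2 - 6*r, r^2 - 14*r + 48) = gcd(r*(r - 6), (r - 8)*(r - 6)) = r - 6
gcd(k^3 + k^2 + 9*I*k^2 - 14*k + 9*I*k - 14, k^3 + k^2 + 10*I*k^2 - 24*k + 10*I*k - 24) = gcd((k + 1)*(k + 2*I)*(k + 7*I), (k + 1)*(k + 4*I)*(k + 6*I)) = k + 1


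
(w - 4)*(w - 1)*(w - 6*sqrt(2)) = w^3 - 6*sqrt(2)*w^2 - 5*w^2 + 4*w + 30*sqrt(2)*w - 24*sqrt(2)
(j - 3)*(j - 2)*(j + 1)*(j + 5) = j^4 + j^3 - 19*j^2 + 11*j + 30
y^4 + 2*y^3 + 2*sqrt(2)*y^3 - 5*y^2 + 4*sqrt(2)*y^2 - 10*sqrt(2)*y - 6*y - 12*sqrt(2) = (y - 2)*(y + 1)*(y + 3)*(y + 2*sqrt(2))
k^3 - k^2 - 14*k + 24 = (k - 3)*(k - 2)*(k + 4)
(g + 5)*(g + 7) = g^2 + 12*g + 35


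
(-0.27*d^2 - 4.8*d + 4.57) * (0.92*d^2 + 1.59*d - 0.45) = -0.2484*d^4 - 4.8453*d^3 - 3.3061*d^2 + 9.4263*d - 2.0565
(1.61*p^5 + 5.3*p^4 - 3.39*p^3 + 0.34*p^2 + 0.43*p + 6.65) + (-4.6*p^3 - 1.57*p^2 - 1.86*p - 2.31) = 1.61*p^5 + 5.3*p^4 - 7.99*p^3 - 1.23*p^2 - 1.43*p + 4.34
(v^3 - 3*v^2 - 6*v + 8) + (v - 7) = v^3 - 3*v^2 - 5*v + 1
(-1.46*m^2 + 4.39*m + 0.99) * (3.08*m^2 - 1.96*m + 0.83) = -4.4968*m^4 + 16.3828*m^3 - 6.767*m^2 + 1.7033*m + 0.8217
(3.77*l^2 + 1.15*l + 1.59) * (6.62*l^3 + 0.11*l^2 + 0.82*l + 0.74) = 24.9574*l^5 + 8.0277*l^4 + 13.7437*l^3 + 3.9077*l^2 + 2.1548*l + 1.1766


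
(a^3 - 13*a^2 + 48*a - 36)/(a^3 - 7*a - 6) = (-a^3 + 13*a^2 - 48*a + 36)/(-a^3 + 7*a + 6)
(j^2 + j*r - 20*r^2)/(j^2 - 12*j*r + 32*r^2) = (-j - 5*r)/(-j + 8*r)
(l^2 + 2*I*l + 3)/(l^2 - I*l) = (l + 3*I)/l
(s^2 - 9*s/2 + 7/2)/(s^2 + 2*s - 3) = (s - 7/2)/(s + 3)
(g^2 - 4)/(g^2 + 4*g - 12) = (g + 2)/(g + 6)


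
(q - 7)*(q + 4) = q^2 - 3*q - 28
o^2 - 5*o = o*(o - 5)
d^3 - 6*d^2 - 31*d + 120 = (d - 8)*(d - 3)*(d + 5)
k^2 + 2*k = k*(k + 2)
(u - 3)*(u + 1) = u^2 - 2*u - 3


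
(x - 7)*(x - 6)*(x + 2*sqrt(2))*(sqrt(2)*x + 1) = sqrt(2)*x^4 - 13*sqrt(2)*x^3 + 5*x^3 - 65*x^2 + 44*sqrt(2)*x^2 - 26*sqrt(2)*x + 210*x + 84*sqrt(2)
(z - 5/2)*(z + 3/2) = z^2 - z - 15/4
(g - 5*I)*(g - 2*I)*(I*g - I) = I*g^3 + 7*g^2 - I*g^2 - 7*g - 10*I*g + 10*I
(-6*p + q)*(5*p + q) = -30*p^2 - p*q + q^2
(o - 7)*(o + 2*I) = o^2 - 7*o + 2*I*o - 14*I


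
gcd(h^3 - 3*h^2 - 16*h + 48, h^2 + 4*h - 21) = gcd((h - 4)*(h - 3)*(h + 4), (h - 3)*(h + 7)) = h - 3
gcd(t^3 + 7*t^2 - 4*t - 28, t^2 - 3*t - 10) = t + 2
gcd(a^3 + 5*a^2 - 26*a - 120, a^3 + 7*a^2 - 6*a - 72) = a^2 + 10*a + 24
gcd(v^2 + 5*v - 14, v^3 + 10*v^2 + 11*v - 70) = v^2 + 5*v - 14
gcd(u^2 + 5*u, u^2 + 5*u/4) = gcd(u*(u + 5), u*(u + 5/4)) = u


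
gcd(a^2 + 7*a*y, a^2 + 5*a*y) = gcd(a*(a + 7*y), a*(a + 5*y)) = a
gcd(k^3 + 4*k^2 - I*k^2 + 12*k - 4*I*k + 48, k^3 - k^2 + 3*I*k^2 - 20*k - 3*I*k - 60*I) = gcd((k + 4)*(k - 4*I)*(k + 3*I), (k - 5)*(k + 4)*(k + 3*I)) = k^2 + k*(4 + 3*I) + 12*I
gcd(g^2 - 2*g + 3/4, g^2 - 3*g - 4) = 1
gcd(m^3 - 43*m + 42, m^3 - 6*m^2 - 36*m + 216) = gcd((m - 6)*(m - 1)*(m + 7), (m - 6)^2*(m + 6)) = m - 6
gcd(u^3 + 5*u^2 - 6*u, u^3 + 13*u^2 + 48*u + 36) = u + 6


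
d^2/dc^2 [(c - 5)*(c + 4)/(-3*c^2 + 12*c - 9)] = 2*(-3*c^3 + 69*c^2 - 249*c + 263)/(3*(c^6 - 12*c^5 + 57*c^4 - 136*c^3 + 171*c^2 - 108*c + 27))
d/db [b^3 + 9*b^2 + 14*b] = 3*b^2 + 18*b + 14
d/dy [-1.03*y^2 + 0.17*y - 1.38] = 0.17 - 2.06*y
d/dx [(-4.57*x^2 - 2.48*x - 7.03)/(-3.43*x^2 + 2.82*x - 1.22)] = (-21.3938*x^2 - 37.075*x + 22.8502)/(11.7649*x^4 - 19.3452*x^3 + 16.3216*x^2 - 6.8808*x + 1.4884)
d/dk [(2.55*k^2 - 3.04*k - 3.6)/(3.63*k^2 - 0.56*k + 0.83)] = (9.6072*k^2 + 30.369*k - 4.5392)/(13.1769*k^4 - 4.0656*k^3 + 6.3394*k^2 - 0.9296*k + 0.6889)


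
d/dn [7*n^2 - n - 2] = 14*n - 1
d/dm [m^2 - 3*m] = 2*m - 3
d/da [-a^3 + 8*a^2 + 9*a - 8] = -3*a^2 + 16*a + 9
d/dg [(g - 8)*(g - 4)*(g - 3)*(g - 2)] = 4*g^3 - 51*g^2 + 196*g - 232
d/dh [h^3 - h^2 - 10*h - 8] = 3*h^2 - 2*h - 10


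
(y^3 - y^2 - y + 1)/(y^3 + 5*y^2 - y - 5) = (y - 1)/(y + 5)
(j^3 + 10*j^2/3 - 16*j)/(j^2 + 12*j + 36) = j*(3*j - 8)/(3*(j + 6))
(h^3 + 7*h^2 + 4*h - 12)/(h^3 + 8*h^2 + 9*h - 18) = (h + 2)/(h + 3)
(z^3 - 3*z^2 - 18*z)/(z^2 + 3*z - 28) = z*(z^2 - 3*z - 18)/(z^2 + 3*z - 28)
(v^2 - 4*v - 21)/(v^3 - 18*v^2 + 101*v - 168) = (v + 3)/(v^2 - 11*v + 24)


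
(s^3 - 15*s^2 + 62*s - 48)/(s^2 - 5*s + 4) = (s^2 - 14*s + 48)/(s - 4)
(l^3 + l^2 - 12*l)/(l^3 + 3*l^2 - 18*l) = (l + 4)/(l + 6)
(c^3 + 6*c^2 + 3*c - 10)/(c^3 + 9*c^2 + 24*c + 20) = (c - 1)/(c + 2)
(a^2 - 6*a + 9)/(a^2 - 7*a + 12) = (a - 3)/(a - 4)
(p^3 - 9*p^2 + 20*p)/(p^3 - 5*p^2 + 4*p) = (p - 5)/(p - 1)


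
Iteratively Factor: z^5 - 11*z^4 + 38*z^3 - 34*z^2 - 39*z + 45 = (z + 1)*(z^4 - 12*z^3 + 50*z^2 - 84*z + 45) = (z - 1)*(z + 1)*(z^3 - 11*z^2 + 39*z - 45) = (z - 3)*(z - 1)*(z + 1)*(z^2 - 8*z + 15) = (z - 3)^2*(z - 1)*(z + 1)*(z - 5)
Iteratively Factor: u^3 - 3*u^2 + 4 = (u - 2)*(u^2 - u - 2) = (u - 2)*(u + 1)*(u - 2)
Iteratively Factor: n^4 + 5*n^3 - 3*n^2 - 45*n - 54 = (n + 2)*(n^3 + 3*n^2 - 9*n - 27) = (n + 2)*(n + 3)*(n^2 - 9) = (n - 3)*(n + 2)*(n + 3)*(n + 3)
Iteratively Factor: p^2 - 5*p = (p - 5)*(p)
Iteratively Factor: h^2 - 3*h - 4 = (h + 1)*(h - 4)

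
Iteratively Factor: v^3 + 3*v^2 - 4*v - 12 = (v + 3)*(v^2 - 4) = (v - 2)*(v + 3)*(v + 2)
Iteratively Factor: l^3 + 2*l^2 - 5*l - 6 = (l + 1)*(l^2 + l - 6) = (l + 1)*(l + 3)*(l - 2)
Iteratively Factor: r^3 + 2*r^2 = (r + 2)*(r^2) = r*(r + 2)*(r)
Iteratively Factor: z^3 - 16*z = (z)*(z^2 - 16) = z*(z + 4)*(z - 4)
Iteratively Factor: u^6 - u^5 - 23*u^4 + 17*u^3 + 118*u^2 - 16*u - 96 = (u - 1)*(u^5 - 23*u^3 - 6*u^2 + 112*u + 96) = (u - 1)*(u + 2)*(u^4 - 2*u^3 - 19*u^2 + 32*u + 48) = (u - 4)*(u - 1)*(u + 2)*(u^3 + 2*u^2 - 11*u - 12) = (u - 4)*(u - 1)*(u + 2)*(u + 4)*(u^2 - 2*u - 3) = (u - 4)*(u - 1)*(u + 1)*(u + 2)*(u + 4)*(u - 3)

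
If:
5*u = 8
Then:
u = 8/5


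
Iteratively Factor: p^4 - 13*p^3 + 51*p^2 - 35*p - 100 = (p - 5)*(p^3 - 8*p^2 + 11*p + 20) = (p - 5)*(p + 1)*(p^2 - 9*p + 20) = (p - 5)^2*(p + 1)*(p - 4)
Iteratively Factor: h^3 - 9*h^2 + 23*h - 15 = (h - 1)*(h^2 - 8*h + 15) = (h - 5)*(h - 1)*(h - 3)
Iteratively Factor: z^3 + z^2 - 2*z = (z - 1)*(z^2 + 2*z) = z*(z - 1)*(z + 2)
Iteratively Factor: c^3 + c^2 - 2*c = (c)*(c^2 + c - 2) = c*(c + 2)*(c - 1)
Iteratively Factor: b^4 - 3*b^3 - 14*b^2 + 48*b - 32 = (b - 1)*(b^3 - 2*b^2 - 16*b + 32) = (b - 1)*(b + 4)*(b^2 - 6*b + 8) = (b - 2)*(b - 1)*(b + 4)*(b - 4)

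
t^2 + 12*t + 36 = (t + 6)^2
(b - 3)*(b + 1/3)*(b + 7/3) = b^3 - b^2/3 - 65*b/9 - 7/3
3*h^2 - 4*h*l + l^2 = (-3*h + l)*(-h + l)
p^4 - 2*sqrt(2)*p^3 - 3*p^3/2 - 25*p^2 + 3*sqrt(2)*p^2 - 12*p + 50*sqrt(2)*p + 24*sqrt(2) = (p - 6)*(p + 1/2)*(p + 4)*(p - 2*sqrt(2))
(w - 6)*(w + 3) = w^2 - 3*w - 18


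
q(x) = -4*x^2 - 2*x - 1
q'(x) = -8*x - 2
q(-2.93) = -29.48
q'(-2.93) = 21.44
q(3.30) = -51.16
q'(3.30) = -28.40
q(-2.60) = -22.84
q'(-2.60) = 18.80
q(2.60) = -33.24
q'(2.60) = -22.80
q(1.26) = -9.87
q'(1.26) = -12.08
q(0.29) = -1.92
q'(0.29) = -4.32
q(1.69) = -15.80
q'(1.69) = -15.52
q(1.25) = -9.75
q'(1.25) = -12.00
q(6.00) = -157.00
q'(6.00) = -50.00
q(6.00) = -157.00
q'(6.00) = -50.00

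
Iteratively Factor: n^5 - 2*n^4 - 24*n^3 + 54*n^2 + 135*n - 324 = (n - 3)*(n^4 + n^3 - 21*n^2 - 9*n + 108) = (n - 3)^2*(n^3 + 4*n^2 - 9*n - 36) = (n - 3)^2*(n + 4)*(n^2 - 9) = (n - 3)^2*(n + 3)*(n + 4)*(n - 3)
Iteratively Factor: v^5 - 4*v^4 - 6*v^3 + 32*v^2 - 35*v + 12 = (v - 1)*(v^4 - 3*v^3 - 9*v^2 + 23*v - 12) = (v - 1)*(v + 3)*(v^3 - 6*v^2 + 9*v - 4) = (v - 1)^2*(v + 3)*(v^2 - 5*v + 4) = (v - 4)*(v - 1)^2*(v + 3)*(v - 1)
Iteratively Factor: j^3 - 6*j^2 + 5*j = (j)*(j^2 - 6*j + 5) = j*(j - 1)*(j - 5)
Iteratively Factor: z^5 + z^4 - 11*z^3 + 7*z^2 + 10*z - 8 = (z - 1)*(z^4 + 2*z^3 - 9*z^2 - 2*z + 8) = (z - 2)*(z - 1)*(z^3 + 4*z^2 - z - 4) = (z - 2)*(z - 1)*(z + 4)*(z^2 - 1) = (z - 2)*(z - 1)^2*(z + 4)*(z + 1)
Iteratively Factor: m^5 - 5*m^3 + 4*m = (m - 1)*(m^4 + m^3 - 4*m^2 - 4*m) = (m - 2)*(m - 1)*(m^3 + 3*m^2 + 2*m) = (m - 2)*(m - 1)*(m + 2)*(m^2 + m) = m*(m - 2)*(m - 1)*(m + 2)*(m + 1)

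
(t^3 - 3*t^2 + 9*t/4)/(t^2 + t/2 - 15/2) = t*(4*t^2 - 12*t + 9)/(2*(2*t^2 + t - 15))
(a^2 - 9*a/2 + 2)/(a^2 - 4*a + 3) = (a^2 - 9*a/2 + 2)/(a^2 - 4*a + 3)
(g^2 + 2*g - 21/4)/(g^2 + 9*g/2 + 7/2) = (g - 3/2)/(g + 1)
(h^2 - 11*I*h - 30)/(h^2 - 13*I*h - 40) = (h - 6*I)/(h - 8*I)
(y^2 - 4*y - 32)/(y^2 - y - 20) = (y - 8)/(y - 5)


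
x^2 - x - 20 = (x - 5)*(x + 4)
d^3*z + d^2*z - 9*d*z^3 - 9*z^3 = (d - 3*z)*(d + 3*z)*(d*z + z)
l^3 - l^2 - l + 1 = (l - 1)^2*(l + 1)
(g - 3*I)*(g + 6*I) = g^2 + 3*I*g + 18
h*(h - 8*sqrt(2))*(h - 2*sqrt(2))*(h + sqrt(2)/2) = h^4 - 19*sqrt(2)*h^3/2 + 22*h^2 + 16*sqrt(2)*h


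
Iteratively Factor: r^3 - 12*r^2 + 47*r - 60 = (r - 5)*(r^2 - 7*r + 12) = (r - 5)*(r - 3)*(r - 4)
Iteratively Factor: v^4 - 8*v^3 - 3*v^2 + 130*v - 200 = (v + 4)*(v^3 - 12*v^2 + 45*v - 50) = (v - 5)*(v + 4)*(v^2 - 7*v + 10) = (v - 5)^2*(v + 4)*(v - 2)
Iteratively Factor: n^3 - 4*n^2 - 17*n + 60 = (n - 3)*(n^2 - n - 20) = (n - 3)*(n + 4)*(n - 5)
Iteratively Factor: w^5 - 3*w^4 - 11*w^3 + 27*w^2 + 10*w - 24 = (w + 3)*(w^4 - 6*w^3 + 7*w^2 + 6*w - 8) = (w - 4)*(w + 3)*(w^3 - 2*w^2 - w + 2) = (w - 4)*(w - 2)*(w + 3)*(w^2 - 1) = (w - 4)*(w - 2)*(w + 1)*(w + 3)*(w - 1)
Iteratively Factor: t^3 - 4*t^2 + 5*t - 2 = (t - 2)*(t^2 - 2*t + 1) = (t - 2)*(t - 1)*(t - 1)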